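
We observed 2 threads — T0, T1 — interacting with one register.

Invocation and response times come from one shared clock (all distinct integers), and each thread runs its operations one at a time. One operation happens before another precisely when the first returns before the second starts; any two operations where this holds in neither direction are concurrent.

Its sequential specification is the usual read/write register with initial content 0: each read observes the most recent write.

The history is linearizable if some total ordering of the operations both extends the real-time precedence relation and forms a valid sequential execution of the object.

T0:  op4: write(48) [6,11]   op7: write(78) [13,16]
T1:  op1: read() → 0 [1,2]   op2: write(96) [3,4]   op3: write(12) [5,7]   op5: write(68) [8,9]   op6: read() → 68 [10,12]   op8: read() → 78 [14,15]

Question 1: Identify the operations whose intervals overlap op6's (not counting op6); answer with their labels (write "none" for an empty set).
op4

overlap test against op6 [10,12]: concurrent iff the interval meets 10..12
op1 [1,2]: before
op2 [3,4]: before
op3 [5,7]: before
op4 [6,11]: concurrent
op5 [8,9]: before
op7 [13,16]: after
op8 [14,15]: after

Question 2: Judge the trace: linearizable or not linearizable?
linearizable

a witness: op1, op2, op3, op4, op5, op6, op7, op8
1. op1 read() → 0, leaving value 0
2. op2 write(96), leaving value 96
3. op3 write(12), leaving value 12
4. op4 write(48), leaving value 48
5. op5 write(68), leaving value 68
6. op6 read() → 68, leaving value 68
7. op7 write(78), leaving value 78
8. op8 read() → 78, leaving value 78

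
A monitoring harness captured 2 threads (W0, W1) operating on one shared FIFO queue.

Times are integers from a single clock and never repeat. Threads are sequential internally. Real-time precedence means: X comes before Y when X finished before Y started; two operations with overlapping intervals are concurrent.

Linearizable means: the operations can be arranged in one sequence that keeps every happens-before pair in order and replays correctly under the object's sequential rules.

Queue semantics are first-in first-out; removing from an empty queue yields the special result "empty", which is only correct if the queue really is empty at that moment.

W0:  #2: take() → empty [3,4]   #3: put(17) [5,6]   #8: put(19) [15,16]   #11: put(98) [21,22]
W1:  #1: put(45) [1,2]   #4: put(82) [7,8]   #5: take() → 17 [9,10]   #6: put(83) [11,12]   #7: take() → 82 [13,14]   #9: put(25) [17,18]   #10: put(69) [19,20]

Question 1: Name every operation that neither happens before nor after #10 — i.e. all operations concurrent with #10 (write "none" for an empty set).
overlap test against #10 [19,20]: concurrent iff the interval meets 19..20
#1 [1,2]: before
#2 [3,4]: before
#3 [5,6]: before
#4 [7,8]: before
#5 [9,10]: before
#6 [11,12]: before
#7 [13,14]: before
#8 [15,16]: before
#9 [17,18]: before
#11 [21,22]: after

none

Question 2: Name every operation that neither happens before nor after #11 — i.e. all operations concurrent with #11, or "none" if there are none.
#11 spans [21,22]: anything still running between times 21 and 22 counts as concurrent
#1 [1,2]: before
#2 [3,4]: before
#3 [5,6]: before
#4 [7,8]: before
#5 [9,10]: before
#6 [11,12]: before
#7 [13,14]: before
#8 [15,16]: before
#9 [17,18]: before
#10 [19,20]: before

none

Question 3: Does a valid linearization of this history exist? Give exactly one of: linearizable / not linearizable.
prefix check: 1..3 passes, 1..4 fails once #2's time-4 response joins
exactly one order of the 2 completed ops respects real time; the FIFO queue replay fails
e.g. #1, #2: illegal at step 2, since #2 take() → empty cannot apply there

not linearizable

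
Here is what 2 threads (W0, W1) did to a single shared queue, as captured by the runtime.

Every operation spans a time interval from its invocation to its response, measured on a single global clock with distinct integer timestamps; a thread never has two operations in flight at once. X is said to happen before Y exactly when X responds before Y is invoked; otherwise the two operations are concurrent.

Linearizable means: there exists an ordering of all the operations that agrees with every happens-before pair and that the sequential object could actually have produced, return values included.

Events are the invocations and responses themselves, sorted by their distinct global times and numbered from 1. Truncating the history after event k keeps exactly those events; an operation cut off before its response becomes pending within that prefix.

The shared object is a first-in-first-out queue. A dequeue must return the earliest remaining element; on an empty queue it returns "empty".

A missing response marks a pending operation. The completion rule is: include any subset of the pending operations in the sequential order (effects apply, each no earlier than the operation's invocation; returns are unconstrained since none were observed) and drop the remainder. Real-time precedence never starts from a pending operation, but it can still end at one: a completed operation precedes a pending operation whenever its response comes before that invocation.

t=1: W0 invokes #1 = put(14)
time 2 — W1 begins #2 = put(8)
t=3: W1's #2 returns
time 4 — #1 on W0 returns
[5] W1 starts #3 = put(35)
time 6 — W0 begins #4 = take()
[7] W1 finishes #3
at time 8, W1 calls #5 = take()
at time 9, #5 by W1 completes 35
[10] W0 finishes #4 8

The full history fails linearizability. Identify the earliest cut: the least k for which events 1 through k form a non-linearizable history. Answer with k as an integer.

one valid order for events 1..8 is #1, #2, #3:
after step 1 (#1 put(14)): queue <14>
after step 2 (#2 put(8)): queue <14,8>
after step 3 (#3 put(35)): queue <14,8,35>
with event 9 included (#5 responding at time 9), all real-time-consistent orders fail
completion choices over the 1 pending operation (#4) were checked; none helps
sample order #1, #2, #3, #5 (pending dropped) stalls at step 4 — #5 take() → 35 has no legal effect
sample order #2, #1, #3, #5 (pending dropped) stalls at step 4 — #5 take() → 35 has no legal effect

9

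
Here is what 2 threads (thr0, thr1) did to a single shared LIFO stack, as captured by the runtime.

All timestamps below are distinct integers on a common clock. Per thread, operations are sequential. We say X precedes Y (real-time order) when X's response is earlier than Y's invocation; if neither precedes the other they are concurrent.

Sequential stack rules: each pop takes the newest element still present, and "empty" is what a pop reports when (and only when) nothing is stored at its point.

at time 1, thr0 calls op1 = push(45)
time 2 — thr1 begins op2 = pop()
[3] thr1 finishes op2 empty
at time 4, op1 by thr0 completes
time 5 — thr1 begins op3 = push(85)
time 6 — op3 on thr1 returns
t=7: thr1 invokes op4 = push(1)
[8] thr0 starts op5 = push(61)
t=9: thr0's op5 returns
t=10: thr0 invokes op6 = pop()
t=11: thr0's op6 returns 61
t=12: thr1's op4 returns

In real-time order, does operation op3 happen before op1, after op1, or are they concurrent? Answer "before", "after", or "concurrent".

op3 spans [5,6], op1 spans [1,4]
resp(op1)=4 < inv(op3)=5

after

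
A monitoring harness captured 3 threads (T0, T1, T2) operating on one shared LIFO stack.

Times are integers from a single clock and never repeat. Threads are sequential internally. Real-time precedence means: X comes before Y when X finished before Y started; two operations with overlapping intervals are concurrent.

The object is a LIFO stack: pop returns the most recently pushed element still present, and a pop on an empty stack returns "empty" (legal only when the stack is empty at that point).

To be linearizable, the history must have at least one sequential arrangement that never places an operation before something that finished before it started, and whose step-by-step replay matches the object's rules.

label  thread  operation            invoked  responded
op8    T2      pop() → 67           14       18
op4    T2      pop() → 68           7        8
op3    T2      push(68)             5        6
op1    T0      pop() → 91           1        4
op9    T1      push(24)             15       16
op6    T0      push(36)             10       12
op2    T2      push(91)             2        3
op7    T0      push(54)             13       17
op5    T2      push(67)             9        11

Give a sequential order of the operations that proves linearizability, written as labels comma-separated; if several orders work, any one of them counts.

op2, op1, op3, op4, op6, op5, op8, op7, op9

step 1: op2 push(91) — stack <91>
step 2: op1 pop() → 91 — stack <>
step 3: op3 push(68) — stack <68>
step 4: op4 pop() → 68 — stack <>
step 5: op6 push(36) — stack <36>
step 6: op5 push(67) — stack <36,67>
step 7: op8 pop() → 67 — stack <36>
step 8: op7 push(54) — stack <36,54>
step 9: op9 push(24) — stack <36,54,24>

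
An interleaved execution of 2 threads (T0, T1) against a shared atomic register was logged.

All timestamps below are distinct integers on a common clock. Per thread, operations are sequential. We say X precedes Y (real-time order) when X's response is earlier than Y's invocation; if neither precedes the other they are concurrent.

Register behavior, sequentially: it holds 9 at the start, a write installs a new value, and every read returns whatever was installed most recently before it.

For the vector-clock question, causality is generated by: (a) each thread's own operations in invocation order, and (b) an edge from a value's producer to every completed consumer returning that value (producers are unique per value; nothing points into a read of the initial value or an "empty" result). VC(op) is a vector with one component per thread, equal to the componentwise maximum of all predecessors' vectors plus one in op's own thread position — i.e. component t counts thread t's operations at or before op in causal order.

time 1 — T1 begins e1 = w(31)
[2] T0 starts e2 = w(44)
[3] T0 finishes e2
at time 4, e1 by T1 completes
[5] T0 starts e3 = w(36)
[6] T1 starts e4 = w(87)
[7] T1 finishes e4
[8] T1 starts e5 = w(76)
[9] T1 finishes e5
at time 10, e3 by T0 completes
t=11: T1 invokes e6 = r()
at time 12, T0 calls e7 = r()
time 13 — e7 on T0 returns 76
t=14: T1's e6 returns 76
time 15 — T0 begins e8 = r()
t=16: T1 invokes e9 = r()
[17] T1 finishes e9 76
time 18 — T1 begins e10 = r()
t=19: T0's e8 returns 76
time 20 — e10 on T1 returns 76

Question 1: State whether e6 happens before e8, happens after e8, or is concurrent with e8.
Answer: before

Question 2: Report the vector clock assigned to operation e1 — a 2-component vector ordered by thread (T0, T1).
Answer: (0, 1)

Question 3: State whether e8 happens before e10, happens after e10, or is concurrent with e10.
Answer: concurrent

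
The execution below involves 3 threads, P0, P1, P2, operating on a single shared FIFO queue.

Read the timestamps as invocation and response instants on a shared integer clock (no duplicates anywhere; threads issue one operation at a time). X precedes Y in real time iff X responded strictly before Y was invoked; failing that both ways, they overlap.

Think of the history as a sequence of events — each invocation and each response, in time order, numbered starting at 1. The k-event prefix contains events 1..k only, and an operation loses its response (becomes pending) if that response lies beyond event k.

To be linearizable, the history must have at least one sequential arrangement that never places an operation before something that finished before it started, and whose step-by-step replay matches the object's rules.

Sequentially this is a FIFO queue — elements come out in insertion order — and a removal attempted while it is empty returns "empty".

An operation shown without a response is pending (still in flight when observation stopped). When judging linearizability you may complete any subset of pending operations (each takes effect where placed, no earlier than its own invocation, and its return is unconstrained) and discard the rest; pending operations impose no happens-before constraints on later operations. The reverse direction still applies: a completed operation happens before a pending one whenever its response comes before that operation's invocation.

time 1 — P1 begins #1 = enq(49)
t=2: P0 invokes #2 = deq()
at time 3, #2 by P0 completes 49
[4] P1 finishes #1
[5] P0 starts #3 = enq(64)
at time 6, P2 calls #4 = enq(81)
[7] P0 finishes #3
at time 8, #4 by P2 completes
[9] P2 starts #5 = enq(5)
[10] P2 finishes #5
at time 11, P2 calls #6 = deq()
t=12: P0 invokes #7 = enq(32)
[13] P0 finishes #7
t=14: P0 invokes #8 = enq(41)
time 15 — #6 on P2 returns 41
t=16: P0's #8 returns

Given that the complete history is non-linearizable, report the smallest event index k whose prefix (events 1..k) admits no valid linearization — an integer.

one valid order for events 1..14 is #1, #2, #3, #4, #5, #6, #7:
step 1: #1 enq(49) — queue <49>
step 2: #2 deq() → 49 — queue <>
step 3: #3 enq(64) — queue <64>
step 4: #4 enq(81) — queue <64,81>
step 5: #5 enq(5) — queue <64,81,5>
step 6: #6 deq() (pending, included) — queue <81,5>
step 7: #7 enq(32) — queue <81,5,32>
once event 15 joins (#6's response, time 15), exhaustive search finds no witness
no completion choice of the 1 pending operation (#8) rescues it — every subset was tried
take #1, #2, #3, #4, #5, #6, #7 (pending dropped): step 6 already fails, because #6 deq() → 41 cannot occur there
take #1, #2, #3, #4, #5, #7, #6 (pending dropped): step 7 already fails, because #6 deq() → 41 cannot occur there

15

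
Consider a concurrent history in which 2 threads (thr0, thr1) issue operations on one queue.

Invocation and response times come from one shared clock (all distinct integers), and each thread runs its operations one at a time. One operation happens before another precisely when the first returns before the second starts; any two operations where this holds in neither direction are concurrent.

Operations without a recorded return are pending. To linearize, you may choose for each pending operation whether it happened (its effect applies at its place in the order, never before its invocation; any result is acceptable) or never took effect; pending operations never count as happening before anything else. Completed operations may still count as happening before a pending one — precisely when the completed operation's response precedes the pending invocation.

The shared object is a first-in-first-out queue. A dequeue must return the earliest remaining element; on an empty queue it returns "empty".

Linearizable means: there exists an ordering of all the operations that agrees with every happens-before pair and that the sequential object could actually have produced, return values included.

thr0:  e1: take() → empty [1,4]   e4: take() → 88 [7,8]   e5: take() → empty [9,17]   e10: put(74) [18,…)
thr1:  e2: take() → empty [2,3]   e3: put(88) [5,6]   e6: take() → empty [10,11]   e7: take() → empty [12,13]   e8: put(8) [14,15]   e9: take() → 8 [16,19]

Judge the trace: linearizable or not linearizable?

linearizable

a witness: e1, e2, e3, e4, e5, e6, e7, e8, e9
after step 1 (e1 take() → empty): queue <>
after step 2 (e2 take() → empty): queue <>
after step 3 (e3 put(88)): queue <88>
after step 4 (e4 take() → 88): queue <>
after step 5 (e5 take() → empty): queue <>
after step 6 (e6 take() → empty): queue <>
after step 7 (e7 take() → empty): queue <>
after step 8 (e8 put(8)): queue <8>
after step 9 (e9 take() → 8): queue <>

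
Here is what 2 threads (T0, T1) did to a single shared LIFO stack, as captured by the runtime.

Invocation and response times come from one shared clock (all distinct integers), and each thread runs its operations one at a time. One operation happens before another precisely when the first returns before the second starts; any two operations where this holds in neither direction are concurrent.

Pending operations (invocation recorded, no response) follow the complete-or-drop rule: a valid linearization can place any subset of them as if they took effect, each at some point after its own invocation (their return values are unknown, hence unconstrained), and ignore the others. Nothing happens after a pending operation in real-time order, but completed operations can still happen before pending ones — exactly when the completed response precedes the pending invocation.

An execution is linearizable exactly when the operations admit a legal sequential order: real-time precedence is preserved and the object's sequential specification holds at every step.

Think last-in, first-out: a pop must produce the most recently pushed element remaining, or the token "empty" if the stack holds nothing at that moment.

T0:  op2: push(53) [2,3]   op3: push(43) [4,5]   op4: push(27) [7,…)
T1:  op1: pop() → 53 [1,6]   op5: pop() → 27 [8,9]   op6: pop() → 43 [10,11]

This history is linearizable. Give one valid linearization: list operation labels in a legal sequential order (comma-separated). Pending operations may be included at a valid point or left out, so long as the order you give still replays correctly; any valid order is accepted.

after step 1 (op2 push(53)): stack <53>
after step 2 (op1 pop() → 53): stack <>
after step 3 (op3 push(43)): stack <43>
after step 4 (op4 push(27) (pending, included)): stack <43,27>
after step 5 (op5 pop() → 27): stack <43>
after step 6 (op6 pop() → 43): stack <>

op2, op1, op3, op4, op5, op6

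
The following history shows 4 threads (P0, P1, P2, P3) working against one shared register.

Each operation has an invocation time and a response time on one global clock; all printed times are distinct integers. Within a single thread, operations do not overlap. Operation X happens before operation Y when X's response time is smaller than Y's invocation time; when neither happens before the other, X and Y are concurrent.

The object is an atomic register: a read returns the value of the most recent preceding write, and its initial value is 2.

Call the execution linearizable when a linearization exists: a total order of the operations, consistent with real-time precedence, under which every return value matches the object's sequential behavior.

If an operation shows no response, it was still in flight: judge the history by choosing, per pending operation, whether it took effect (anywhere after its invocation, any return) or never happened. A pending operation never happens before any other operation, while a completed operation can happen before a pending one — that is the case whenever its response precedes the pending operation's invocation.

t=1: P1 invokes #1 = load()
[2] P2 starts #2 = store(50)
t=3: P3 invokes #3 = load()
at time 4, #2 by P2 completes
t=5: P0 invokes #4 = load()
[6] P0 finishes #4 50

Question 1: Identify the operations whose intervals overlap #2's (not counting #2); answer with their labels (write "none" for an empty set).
Answer: #1, #3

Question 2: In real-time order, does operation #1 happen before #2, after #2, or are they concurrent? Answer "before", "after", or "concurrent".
Answer: concurrent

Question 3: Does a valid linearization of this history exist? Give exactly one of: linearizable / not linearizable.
linearizable

a witness: #1, #2, #3, #4
1. #1 load() (pending, included), leaving value 2
2. #2 store(50), leaving value 50
3. #3 load() (pending, included), leaving value 50
4. #4 load() → 50, leaving value 50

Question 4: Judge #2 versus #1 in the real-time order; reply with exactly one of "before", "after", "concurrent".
Answer: concurrent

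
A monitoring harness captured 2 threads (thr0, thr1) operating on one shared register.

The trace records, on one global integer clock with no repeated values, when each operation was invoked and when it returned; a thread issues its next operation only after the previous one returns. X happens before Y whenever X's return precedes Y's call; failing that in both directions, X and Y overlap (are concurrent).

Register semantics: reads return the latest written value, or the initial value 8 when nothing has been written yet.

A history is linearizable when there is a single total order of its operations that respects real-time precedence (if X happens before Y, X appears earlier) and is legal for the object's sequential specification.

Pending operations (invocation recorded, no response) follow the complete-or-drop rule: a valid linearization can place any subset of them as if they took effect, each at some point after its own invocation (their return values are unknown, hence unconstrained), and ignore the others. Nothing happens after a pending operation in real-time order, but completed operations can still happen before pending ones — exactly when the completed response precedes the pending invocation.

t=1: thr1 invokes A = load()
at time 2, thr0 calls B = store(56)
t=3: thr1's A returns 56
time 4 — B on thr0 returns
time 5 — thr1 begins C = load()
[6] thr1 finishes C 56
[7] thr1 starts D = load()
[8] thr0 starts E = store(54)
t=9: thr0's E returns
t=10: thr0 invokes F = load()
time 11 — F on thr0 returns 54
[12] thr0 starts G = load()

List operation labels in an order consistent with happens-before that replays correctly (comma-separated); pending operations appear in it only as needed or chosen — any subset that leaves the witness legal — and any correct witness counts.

step 1: B store(56) — value 56
step 2: A load() → 56 — value 56
step 3: C load() → 56 — value 56
step 4: D load() (pending, included) — value 56
step 5: E store(54) — value 54
step 6: F load() → 54 — value 54

B, A, C, D, E, F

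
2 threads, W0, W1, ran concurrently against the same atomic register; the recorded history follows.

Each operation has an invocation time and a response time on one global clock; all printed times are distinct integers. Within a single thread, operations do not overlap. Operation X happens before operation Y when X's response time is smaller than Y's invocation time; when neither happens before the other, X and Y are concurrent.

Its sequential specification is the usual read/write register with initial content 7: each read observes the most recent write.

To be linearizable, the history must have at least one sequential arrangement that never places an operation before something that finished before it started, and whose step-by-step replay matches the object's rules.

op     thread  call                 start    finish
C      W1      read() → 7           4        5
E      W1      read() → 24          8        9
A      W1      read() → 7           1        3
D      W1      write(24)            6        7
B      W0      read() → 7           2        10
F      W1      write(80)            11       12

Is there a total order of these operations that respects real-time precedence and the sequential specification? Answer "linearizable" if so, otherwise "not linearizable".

witness order: A, B, C, D, E, F
after step 1 (A read() → 7): value 7
after step 2 (B read() → 7): value 7
after step 3 (C read() → 7): value 7
after step 4 (D write(24)): value 24
after step 5 (E read() → 24): value 24
after step 6 (F write(80)): value 80

linearizable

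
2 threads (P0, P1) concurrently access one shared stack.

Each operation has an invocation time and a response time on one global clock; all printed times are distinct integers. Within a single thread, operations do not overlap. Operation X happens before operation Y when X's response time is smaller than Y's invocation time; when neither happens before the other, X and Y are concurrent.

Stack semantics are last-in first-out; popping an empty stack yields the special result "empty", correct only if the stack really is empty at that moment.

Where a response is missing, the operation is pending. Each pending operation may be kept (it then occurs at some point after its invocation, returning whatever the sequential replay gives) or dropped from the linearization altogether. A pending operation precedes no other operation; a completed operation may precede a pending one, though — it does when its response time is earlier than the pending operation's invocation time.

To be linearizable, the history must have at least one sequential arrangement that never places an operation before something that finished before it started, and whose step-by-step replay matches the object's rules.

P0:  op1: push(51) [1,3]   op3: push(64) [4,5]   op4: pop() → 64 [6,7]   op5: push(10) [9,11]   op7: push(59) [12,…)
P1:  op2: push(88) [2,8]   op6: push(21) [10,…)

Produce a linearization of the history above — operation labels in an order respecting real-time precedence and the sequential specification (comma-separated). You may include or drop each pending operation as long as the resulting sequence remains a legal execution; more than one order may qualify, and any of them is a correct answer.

1. op1 push(51), leaving stack <51>
2. op2 push(88), leaving stack <51,88>
3. op3 push(64), leaving stack <51,88,64>
4. op4 pop() → 64, leaving stack <51,88>
5. op5 push(10), leaving stack <51,88,10>

op1, op2, op3, op4, op5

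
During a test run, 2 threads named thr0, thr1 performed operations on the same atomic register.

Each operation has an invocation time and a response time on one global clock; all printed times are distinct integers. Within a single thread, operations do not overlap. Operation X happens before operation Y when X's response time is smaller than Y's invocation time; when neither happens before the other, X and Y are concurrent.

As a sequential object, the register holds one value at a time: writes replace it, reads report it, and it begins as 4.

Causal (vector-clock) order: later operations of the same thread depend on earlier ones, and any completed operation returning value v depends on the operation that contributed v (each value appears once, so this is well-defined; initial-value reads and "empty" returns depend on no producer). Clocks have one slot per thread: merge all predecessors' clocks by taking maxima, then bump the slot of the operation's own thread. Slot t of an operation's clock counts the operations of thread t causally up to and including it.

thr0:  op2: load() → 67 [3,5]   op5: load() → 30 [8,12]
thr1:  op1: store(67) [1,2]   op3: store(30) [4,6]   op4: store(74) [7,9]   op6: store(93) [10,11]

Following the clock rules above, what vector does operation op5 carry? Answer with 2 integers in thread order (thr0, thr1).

(2, 2)

op1 (invocation 1): nothing precedes it; thr1's component alone gives (0, 1)
VC(op3, invoked at 4): max of VC(op1)=(0, 1), then +1 on thread thr1 → (0, 2)
VC(op2, invoked at 3): max of VC(op1)=(0, 1), then +1 on thread thr0 → (1, 1)
VC(op4, invoked at 7): max of VC(op3)=(0, 2), then +1 on thread thr1 → (0, 3)
VC(op6, invoked at 10): max of VC(op4)=(0, 3), then +1 on thread thr1 → (0, 4)
VC(op5, invoked at 8): max of VC(op2)=(1, 1), VC(op3)=(0, 2), then +1 on thread thr0 → (2, 2)
target: VC(op5) = (2, 2)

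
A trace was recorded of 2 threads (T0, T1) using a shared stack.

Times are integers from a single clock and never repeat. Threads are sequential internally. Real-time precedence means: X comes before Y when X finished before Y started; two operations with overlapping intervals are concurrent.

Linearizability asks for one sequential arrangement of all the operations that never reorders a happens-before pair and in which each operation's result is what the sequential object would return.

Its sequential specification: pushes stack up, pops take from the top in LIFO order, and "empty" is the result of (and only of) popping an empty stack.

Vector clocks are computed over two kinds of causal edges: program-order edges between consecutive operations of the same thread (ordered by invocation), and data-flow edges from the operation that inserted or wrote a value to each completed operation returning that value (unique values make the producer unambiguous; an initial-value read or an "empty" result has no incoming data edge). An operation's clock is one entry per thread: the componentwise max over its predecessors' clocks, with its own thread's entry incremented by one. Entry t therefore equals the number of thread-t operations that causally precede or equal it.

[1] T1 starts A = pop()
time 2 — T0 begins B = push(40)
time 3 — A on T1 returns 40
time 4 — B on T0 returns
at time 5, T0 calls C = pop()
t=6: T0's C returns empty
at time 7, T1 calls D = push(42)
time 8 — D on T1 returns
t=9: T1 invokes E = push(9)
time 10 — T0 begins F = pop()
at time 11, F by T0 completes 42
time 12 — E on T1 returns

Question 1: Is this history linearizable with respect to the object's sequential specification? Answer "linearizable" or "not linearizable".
linearizable

witness order: B, A, C, D, F, E
after step 1 (B push(40)): stack <40>
after step 2 (A pop() → 40): stack <>
after step 3 (C pop() → empty): stack <>
after step 4 (D push(42)): stack <42>
after step 5 (F pop() → 42): stack <>
after step 6 (E push(9)): stack <9>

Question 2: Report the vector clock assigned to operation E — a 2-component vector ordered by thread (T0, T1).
(1, 3)

B, invoked 2, has no incoming edges; only T0's bump applies → (1, 0)
A (invocation 1): componentwise max over VC(B)=(1, 0), +1 at T1, giving (1, 1)
C (invocation 5): componentwise max over VC(B)=(1, 0), +1 at T0, giving (2, 0)
D (invocation 7): componentwise max over VC(A)=(1, 1), +1 at T1, giving (1, 2)
E (invocation 9): componentwise max over VC(D)=(1, 2), +1 at T1, giving (1, 3)
F (invocation 10): componentwise max over VC(C)=(2, 0), VC(D)=(1, 2), +1 at T0, giving (3, 2)
target: VC(E) = (1, 3)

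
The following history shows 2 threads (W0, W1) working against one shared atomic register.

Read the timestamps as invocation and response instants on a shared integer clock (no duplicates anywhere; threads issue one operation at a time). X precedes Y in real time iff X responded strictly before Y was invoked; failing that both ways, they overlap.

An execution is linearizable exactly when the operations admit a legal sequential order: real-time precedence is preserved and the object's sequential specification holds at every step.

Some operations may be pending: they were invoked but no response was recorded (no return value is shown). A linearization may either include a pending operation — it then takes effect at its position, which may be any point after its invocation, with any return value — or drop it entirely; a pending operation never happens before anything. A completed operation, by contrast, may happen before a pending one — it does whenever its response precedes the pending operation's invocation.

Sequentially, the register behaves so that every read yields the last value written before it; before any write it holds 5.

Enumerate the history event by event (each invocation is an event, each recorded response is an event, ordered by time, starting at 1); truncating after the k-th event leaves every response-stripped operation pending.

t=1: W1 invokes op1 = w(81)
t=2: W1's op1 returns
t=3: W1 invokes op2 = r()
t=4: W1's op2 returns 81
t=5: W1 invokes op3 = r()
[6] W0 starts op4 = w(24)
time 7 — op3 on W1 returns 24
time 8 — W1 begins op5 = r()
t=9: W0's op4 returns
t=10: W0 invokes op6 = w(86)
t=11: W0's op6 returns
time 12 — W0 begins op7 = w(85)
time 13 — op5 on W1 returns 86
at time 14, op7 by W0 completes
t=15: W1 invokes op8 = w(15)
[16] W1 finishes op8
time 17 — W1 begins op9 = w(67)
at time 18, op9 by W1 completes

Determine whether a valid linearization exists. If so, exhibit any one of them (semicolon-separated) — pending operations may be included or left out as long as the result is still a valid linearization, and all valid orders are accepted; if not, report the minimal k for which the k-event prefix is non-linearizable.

linearizable — witness: op1; op2; op4; op3; op6; op5; op7; op8; op9

step 1: op1 w(81) — value 81
step 2: op2 r() → 81 — value 81
step 3: op4 w(24) — value 24
step 4: op3 r() → 24 — value 24
step 5: op6 w(86) — value 86
step 6: op5 r() → 86 — value 86
step 7: op7 w(85) — value 85
step 8: op8 w(15) — value 15
step 9: op9 w(67) — value 67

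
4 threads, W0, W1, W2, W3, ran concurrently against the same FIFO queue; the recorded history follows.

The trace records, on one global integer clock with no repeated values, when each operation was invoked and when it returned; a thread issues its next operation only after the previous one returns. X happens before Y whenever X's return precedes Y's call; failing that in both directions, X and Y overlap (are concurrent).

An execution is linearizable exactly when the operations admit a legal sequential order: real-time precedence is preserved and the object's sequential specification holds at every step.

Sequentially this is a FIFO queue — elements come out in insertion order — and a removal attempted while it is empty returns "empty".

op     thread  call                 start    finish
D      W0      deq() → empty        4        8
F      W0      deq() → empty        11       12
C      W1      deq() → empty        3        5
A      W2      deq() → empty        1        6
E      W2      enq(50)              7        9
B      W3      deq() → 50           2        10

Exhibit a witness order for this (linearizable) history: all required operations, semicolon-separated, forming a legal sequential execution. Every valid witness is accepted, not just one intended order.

after step 1 (A deq() → empty): queue <>
after step 2 (C deq() → empty): queue <>
after step 3 (D deq() → empty): queue <>
after step 4 (E enq(50)): queue <50>
after step 5 (B deq() → 50): queue <>
after step 6 (F deq() → empty): queue <>

A; C; D; E; B; F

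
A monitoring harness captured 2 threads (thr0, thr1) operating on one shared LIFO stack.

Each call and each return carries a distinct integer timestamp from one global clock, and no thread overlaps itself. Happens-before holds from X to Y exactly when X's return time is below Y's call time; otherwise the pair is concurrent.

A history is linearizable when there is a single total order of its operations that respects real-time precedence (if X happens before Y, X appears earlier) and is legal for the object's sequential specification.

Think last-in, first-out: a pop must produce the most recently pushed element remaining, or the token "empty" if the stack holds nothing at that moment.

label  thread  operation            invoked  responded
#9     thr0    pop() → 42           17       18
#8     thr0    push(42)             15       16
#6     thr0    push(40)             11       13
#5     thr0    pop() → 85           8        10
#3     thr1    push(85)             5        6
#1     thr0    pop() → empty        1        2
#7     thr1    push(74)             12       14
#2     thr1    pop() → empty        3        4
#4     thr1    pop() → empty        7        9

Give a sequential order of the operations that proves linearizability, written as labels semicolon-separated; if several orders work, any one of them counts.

1. #1 pop() → empty, leaving stack <>
2. #2 pop() → empty, leaving stack <>
3. #3 push(85), leaving stack <85>
4. #5 pop() → 85, leaving stack <>
5. #4 pop() → empty, leaving stack <>
6. #6 push(40), leaving stack <40>
7. #7 push(74), leaving stack <40,74>
8. #8 push(42), leaving stack <40,74,42>
9. #9 pop() → 42, leaving stack <40,74>

#1; #2; #3; #5; #4; #6; #7; #8; #9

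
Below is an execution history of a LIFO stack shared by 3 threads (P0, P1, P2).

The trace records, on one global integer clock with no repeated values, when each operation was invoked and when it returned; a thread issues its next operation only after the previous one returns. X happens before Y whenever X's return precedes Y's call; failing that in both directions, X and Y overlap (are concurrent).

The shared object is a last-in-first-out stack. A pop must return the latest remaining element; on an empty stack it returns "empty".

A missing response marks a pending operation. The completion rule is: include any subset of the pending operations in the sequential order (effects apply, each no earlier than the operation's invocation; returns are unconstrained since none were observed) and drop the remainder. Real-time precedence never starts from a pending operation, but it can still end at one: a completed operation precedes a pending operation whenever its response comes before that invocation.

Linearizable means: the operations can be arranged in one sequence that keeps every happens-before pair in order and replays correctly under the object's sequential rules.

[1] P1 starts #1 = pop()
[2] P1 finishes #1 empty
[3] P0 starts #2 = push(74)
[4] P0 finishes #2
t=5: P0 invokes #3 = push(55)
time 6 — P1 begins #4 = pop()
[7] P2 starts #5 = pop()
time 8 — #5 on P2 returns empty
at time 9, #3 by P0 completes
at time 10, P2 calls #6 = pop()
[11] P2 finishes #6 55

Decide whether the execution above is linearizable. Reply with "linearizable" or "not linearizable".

linearizable

one valid linearization: #1, #2, #4, #5, #3, #6
after step 1 (#1 pop() → empty): stack <>
after step 2 (#2 push(74)): stack <74>
after step 3 (#4 pop() (pending, included)): stack <>
after step 4 (#5 pop() → empty): stack <>
after step 5 (#3 push(55)): stack <55>
after step 6 (#6 pop() → 55): stack <>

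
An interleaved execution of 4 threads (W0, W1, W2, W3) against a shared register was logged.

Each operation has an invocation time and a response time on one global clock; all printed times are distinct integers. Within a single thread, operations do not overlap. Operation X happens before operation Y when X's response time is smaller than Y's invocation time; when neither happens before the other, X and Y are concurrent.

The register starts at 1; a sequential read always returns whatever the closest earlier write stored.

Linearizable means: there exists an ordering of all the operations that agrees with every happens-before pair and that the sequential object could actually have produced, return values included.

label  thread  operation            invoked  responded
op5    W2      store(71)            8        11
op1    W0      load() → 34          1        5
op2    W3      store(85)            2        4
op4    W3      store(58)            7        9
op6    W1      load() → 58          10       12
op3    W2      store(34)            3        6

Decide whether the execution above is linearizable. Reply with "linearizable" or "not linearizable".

witness order: op2, op3, op1, op4, op6, op5
after step 1 (op2 store(85)): value 85
after step 2 (op3 store(34)): value 34
after step 3 (op1 load() → 34): value 34
after step 4 (op4 store(58)): value 58
after step 5 (op6 load() → 58): value 58
after step 6 (op5 store(71)): value 71

linearizable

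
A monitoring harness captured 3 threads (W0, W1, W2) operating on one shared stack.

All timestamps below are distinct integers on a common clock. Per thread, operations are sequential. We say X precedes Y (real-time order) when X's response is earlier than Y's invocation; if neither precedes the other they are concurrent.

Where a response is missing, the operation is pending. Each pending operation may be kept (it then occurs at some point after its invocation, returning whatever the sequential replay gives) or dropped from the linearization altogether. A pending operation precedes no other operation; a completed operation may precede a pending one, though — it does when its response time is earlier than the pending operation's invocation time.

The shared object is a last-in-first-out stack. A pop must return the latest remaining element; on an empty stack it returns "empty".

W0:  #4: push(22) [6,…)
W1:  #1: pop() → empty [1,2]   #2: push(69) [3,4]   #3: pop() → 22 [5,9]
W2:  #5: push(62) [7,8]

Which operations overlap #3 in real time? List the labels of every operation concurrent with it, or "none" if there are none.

#4, #5

#3 runs from 5 to 9; window-overlapping ops are concurrent
#1 [1,2]: before
#2 [3,4]: before
#4 [6,…): concurrent
#5 [7,8]: concurrent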